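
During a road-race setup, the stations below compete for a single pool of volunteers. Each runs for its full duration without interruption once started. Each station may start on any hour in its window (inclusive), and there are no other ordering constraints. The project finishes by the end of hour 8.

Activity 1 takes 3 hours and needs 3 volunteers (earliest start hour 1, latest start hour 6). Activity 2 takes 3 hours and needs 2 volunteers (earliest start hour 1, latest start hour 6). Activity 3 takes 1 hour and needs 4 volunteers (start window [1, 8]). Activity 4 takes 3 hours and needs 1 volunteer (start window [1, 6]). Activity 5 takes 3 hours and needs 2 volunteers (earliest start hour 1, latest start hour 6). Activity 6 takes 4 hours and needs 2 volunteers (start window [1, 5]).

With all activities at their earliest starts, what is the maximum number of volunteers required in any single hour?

Early-start schedule: Activity 1@1, Activity 2@1, Activity 3@1, Activity 4@1, Activity 5@1, Activity 6@1.
Load per hour: hour 1: 14, hour 2: 10, hour 3: 10, hour 4: 2, hour 5: 0, hour 6: 0, hour 7: 0, hour 8: 0.
Peak is 14.

14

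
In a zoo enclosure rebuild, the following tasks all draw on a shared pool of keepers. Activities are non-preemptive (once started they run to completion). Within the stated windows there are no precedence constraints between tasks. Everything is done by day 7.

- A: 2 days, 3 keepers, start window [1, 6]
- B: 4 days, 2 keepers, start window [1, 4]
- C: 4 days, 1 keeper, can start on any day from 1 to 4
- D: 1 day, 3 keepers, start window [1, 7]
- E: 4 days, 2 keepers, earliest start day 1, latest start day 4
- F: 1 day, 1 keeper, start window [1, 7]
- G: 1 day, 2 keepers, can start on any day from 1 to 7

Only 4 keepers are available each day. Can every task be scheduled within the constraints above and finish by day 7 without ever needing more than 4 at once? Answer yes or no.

Total keeper-days = 32; over 7 days the average is 32/7 > 4, so some day must exceed 4.

no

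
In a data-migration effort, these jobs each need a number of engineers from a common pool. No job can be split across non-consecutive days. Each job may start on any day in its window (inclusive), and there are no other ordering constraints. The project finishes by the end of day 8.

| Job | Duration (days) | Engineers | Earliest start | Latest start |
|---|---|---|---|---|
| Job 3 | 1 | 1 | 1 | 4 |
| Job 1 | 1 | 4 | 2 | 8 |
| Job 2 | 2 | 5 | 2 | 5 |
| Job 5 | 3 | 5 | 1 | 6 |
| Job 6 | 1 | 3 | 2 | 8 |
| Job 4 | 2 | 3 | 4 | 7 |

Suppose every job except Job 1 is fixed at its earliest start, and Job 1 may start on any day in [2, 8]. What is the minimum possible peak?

Job 1@2: d1:6  d2:17  d3:10  d4:3  d5:3  d6:0  d7:0  d8:0 → peak 17
Job 1@3: d1:6  d2:13  d3:14  d4:3  d5:3  d6:0  d7:0  d8:0 → peak 14
Job 1@4: d1:6  d2:13  d3:10  d4:7  d5:3  d6:0  d7:0  d8:0 → peak 13
Job 1@5: d1:6  d2:13  d3:10  d4:3  d5:7  d6:0  d7:0  d8:0 → peak 13
Job 1@6: d1:6  d2:13  d3:10  d4:3  d5:3  d6:4  d7:0  d8:0 → peak 13
Job 1@7: d1:6  d2:13  d3:10  d4:3  d5:3  d6:0  d7:4  d8:0 → peak 13
Job 1@8: d1:6  d2:13  d3:10  d4:3  d5:3  d6:0  d7:0  d8:4 → peak 13
Best is Job 1@4, peak 13.

13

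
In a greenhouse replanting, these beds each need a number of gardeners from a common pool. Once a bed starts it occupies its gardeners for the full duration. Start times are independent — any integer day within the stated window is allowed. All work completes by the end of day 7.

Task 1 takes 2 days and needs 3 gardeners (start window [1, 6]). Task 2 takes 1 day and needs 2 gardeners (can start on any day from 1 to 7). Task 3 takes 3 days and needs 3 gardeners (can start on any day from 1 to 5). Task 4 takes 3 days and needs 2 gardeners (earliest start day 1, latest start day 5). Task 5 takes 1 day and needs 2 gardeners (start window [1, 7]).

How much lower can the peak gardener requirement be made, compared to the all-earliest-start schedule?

Early-start peak: d1:12  d2:8  d3:5  d4:0  d5:0  d6:0  d7:0 ⇒ 12.
Leveled (Task 1@1, Task 2@1, Task 3@3, Task 4@2, Task 5@5): d1:5  d2:5  d3:5  d4:5  d5:5  d6:0  d7:0 ⇒ 5.
Reduction 12 − 5 = 7.

7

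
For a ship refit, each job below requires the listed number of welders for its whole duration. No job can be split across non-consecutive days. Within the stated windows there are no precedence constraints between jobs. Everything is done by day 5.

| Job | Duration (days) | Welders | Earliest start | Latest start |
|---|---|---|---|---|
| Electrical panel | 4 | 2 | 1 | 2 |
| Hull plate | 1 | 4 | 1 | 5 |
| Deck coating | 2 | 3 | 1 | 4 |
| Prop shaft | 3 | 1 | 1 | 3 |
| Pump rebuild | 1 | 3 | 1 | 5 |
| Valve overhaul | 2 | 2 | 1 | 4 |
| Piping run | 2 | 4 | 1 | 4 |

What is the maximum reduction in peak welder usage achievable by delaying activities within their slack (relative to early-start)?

11

Early-start peak: d1:19  d2:12  d3:3  d4:2  d5:0 ⇒ 19.
Leveled (Electrical panel@1, Hull plate@1, Deck coating@2, Prop shaft@1, Pump rebuild@5, Valve overhaul@2, Piping run@4): d1:7  d2:8  d3:8  d4:6  d5:7 ⇒ 8.
Reduction 19 − 8 = 11.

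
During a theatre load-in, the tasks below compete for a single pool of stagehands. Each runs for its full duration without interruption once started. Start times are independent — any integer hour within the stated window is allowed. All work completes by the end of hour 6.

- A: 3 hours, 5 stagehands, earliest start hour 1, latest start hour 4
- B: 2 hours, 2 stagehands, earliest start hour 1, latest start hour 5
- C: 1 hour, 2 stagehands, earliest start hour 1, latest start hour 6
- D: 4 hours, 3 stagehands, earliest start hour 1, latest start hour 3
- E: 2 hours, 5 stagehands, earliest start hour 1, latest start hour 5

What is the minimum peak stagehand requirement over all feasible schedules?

8

Early-start (A@1, B@1, C@1, D@1, E@1) gives peak 17: h1:17  h2:15  h3:8  h4:3  h5:0  h6:0.
Shift C→4, D→3, E→5.
Schedule A@1, B@1, C@4, D@3, E@5: h1:7  h2:7  h3:8  h4:5  h5:8  h6:8 — peak 8.
Total stagehand-hours = 43 over 6 hours ⇒ peak ≥ ⌈43/6⌉ = 8, so 8 is optimal.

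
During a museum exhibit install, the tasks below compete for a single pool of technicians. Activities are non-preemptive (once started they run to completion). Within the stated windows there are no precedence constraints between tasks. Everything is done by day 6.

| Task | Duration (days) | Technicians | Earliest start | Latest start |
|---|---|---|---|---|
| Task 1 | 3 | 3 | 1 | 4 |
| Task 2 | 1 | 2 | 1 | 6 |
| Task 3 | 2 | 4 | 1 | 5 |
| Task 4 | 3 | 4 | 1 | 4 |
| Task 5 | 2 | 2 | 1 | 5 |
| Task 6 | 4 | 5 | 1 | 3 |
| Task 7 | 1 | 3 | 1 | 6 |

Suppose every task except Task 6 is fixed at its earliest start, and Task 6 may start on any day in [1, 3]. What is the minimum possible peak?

18

Task 6@1: d1:23  d2:18  d3:12  d4:5  d5:0  d6:0 → peak 23
Task 6@2: d1:18  d2:18  d3:12  d4:5  d5:5  d6:0 → peak 18
Task 6@3: d1:18  d2:13  d3:12  d4:5  d5:5  d6:5 → peak 18
Best is Task 6@2, peak 18.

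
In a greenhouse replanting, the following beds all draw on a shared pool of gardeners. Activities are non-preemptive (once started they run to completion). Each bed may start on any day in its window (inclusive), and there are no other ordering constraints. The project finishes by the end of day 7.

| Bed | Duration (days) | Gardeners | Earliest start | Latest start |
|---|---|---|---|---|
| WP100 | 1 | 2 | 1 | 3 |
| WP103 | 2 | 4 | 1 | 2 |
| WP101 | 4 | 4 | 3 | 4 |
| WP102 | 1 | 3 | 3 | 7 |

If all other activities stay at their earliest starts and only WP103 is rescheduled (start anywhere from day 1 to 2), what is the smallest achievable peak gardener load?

WP103@1: d1:6  d2:4  d3:7  d4:4  d5:4  d6:4  d7:0 → peak 7
WP103@2: d1:2  d2:4  d3:11  d4:4  d5:4  d6:4  d7:0 → peak 11
Best is WP103@1, peak 7.

7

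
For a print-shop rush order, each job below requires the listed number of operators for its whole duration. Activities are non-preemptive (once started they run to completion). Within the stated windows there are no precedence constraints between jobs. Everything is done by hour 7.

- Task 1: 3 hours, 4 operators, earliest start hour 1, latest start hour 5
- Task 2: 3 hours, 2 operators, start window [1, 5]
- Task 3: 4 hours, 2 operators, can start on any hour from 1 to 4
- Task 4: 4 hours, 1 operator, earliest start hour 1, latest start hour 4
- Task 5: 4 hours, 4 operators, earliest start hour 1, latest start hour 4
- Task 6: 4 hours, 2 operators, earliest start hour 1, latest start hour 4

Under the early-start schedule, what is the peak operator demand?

Early-start schedule: Task 1@1, Task 2@1, Task 3@1, Task 4@1, Task 5@1, Task 6@1.
Load per hour: hour 1: 15, hour 2: 15, hour 3: 15, hour 4: 9, hour 5: 0, hour 6: 0, hour 7: 0.
Peak is 15.

15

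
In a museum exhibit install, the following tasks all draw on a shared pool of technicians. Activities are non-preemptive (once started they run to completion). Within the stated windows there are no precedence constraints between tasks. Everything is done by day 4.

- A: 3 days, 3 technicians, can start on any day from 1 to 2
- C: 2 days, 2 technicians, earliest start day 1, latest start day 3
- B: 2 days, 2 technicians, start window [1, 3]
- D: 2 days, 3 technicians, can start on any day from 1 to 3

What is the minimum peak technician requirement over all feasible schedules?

Early-start (A@1, C@1, B@1, D@1) gives peak 10: d1:10  d2:10  d3:3  d4:0.
Shift D→3.
Schedule A@1, C@1, B@1, D@3: d1:7  d2:7  d3:6  d4:3 — peak 7.

7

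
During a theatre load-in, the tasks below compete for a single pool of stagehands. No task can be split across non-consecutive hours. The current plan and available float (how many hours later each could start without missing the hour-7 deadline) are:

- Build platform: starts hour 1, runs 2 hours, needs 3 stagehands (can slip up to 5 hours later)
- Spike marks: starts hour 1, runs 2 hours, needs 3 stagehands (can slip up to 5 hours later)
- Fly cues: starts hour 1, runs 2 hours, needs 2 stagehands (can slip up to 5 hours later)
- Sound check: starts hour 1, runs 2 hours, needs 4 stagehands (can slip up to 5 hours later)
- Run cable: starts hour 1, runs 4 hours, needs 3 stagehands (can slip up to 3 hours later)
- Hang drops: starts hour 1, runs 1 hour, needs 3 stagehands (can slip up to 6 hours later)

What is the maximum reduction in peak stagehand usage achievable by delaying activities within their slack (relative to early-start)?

Early-start peak: h1:18  h2:15  h3:3  h4:3  h5:0  h6:0  h7:0 ⇒ 18.
Leveled (Build platform@1, Spike marks@3, Fly cues@5, Sound check@5, Run cable@1, Hang drops@7): h1:6  h2:6  h3:6  h4:6  h5:6  h6:6  h7:3 ⇒ 6.
Reduction 18 − 6 = 12.

12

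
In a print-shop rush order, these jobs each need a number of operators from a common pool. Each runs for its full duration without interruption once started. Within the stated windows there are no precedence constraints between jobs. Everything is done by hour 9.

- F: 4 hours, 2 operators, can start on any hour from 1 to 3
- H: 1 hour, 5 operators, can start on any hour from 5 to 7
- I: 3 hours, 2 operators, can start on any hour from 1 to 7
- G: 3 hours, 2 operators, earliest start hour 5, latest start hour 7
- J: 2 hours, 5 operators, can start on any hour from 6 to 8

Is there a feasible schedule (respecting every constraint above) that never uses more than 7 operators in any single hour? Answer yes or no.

yes

Schedule F@1, H@5, I@1, G@5, J@6: h1:4  h2:4  h3:4  h4:2  h5:7  h6:7  h7:7  h8:0  h9:0 — peak 7 ≤ 7.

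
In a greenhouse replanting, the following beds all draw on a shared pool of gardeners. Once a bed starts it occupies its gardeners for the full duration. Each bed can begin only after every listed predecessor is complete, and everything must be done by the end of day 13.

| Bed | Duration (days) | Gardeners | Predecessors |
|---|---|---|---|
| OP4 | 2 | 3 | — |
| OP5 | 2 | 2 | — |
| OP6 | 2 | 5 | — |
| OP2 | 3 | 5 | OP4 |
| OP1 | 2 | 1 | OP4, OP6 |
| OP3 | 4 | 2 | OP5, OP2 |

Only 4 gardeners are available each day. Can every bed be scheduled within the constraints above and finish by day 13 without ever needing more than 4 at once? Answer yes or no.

The minimum achievable peak is 5; 4 < 5, so no feasible schedule stays within the cap.

no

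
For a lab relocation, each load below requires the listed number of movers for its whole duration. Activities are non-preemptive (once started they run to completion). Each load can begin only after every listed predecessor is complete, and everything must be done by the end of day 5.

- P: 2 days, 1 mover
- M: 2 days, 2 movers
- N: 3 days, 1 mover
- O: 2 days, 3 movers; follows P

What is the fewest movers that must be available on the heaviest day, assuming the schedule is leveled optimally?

4

Schedule P@1, M@1, N@1, O@3: d1:4  d2:4  d3:4  d4:3  d5:0 — peak 4.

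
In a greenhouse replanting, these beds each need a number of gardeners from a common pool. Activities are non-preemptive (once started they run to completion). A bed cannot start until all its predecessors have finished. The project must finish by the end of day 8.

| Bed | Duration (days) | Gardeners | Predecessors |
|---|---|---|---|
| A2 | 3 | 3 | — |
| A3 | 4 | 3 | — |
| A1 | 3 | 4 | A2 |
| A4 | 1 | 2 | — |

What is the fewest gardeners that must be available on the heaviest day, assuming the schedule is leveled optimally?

Early-start (A2@1, A3@1, A1@4, A4@1) gives peak 8: d1:8  d2:6  d3:6  d4:7  d5:4  d6:4  d7:0  d8:0.
Shift A1→5, A4→4.
Schedule A2@1, A3@1, A1@5, A4@4: d1:6  d2:6  d3:6  d4:5  d5:4  d6:4  d7:4  d8:0 — peak 6.

6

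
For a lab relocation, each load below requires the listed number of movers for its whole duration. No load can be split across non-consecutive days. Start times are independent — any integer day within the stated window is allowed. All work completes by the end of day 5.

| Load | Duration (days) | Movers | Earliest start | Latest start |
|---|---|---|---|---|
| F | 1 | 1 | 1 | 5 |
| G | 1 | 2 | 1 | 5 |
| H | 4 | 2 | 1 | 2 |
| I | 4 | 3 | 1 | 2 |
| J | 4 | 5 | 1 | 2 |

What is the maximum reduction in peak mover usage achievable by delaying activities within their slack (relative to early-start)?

3

Early-start peak: d1:13  d2:10  d3:10  d4:10  d5:0 ⇒ 13.
Leveled (F@1, G@1, H@1, I@1, J@2): d1:8  d2:10  d3:10  d4:10  d5:5 ⇒ 10.
Reduction 13 − 10 = 3.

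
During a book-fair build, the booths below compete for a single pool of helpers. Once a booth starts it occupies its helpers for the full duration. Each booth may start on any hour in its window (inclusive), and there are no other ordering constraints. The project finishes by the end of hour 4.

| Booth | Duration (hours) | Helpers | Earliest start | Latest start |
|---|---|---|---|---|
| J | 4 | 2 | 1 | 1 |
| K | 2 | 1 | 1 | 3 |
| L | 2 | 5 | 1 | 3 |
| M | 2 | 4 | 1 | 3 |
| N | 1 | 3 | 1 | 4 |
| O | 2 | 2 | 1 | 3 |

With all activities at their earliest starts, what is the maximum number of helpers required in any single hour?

Early-start schedule: J@1, K@1, L@1, M@1, N@1, O@1.
Load per hour: hour 1: 17, hour 2: 14, hour 3: 2, hour 4: 2.
Peak is 17.

17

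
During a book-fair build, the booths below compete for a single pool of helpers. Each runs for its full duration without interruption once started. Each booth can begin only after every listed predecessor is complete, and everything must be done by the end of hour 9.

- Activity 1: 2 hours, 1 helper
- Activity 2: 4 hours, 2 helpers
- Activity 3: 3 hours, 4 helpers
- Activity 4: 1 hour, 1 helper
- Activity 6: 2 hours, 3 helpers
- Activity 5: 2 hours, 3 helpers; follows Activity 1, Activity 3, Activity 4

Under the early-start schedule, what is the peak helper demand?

Early-start schedule: Activity 1@1, Activity 2@1, Activity 3@1, Activity 4@1, Activity 6@1, Activity 5@4.
Load per hour: hour 1: 11, hour 2: 10, hour 3: 6, hour 4: 5, hour 5: 3, hour 6: 0, hour 7: 0, hour 8: 0, hour 9: 0.
Peak is 11.

11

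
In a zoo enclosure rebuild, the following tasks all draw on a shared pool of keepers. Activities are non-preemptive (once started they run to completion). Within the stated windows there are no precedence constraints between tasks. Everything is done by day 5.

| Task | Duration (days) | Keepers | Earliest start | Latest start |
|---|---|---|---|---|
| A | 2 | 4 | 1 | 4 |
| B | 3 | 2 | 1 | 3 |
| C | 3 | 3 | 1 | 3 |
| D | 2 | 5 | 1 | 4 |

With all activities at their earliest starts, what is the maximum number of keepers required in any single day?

Early-start schedule: A@1, B@1, C@1, D@1.
Load per day: day 1: 14, day 2: 14, day 3: 5, day 4: 0, day 5: 0.
Peak is 14.

14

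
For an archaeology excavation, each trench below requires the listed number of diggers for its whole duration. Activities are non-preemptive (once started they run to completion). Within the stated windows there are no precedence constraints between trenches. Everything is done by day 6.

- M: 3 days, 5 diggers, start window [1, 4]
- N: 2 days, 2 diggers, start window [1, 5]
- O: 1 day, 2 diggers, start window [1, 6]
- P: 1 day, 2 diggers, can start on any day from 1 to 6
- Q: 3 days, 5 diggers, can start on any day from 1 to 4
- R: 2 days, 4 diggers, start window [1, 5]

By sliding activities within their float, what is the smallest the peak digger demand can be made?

Early-start (M@1, N@1, O@1, P@1, Q@1, R@1) gives peak 20: d1:20  d2:16  d3:10  d4:0  d5:0  d6:0.
Shift P→2, Q→4, R→3.
Schedule M@1, N@1, O@1, P@2, Q@4, R@3: d1:9  d2:9  d3:9  d4:9  d5:5  d6:5 — peak 9.

9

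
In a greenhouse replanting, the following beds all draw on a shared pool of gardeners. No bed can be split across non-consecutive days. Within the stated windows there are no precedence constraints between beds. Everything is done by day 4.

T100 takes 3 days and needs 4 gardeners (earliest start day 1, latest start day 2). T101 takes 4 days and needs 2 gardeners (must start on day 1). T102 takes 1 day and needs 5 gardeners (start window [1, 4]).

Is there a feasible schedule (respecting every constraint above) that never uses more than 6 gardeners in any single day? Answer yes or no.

Total gardener-days = 25; over 4 days the average is 25/4 > 6, so some day must exceed 6.

no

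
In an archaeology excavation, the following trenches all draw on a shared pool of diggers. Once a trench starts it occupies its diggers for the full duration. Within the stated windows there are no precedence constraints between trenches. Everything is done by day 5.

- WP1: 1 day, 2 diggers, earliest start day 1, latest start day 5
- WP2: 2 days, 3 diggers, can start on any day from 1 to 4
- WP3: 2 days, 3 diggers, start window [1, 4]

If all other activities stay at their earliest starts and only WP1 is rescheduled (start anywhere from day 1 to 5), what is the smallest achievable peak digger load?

WP1@1: d1:8  d2:6  d3:0  d4:0  d5:0 → peak 8
WP1@2: d1:6  d2:8  d3:0  d4:0  d5:0 → peak 8
WP1@3: d1:6  d2:6  d3:2  d4:0  d5:0 → peak 6
WP1@4: d1:6  d2:6  d3:0  d4:2  d5:0 → peak 6
WP1@5: d1:6  d2:6  d3:0  d4:0  d5:2 → peak 6
Best is WP1@3, peak 6.

6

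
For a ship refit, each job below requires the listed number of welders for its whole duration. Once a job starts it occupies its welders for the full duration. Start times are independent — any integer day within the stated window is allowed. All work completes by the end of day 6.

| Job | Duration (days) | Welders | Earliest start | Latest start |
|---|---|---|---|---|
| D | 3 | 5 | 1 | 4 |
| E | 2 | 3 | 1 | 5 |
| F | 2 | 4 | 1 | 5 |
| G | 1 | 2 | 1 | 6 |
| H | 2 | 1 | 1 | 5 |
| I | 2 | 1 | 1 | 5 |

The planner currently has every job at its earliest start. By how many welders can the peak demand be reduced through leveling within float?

9

Early-start peak: d1:16  d2:14  d3:5  d4:0  d5:0  d6:0 ⇒ 16.
Leveled (D@1, E@4, F@4, G@1, H@2, I@2): d1:7  d2:7  d3:7  d4:7  d5:7  d6:0 ⇒ 7.
Reduction 16 − 7 = 9.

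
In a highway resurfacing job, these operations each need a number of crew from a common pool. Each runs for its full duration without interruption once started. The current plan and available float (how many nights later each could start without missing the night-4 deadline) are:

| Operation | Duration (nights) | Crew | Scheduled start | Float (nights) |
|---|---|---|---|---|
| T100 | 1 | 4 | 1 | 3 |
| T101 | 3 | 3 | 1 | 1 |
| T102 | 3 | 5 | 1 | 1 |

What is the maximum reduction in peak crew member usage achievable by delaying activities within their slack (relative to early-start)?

4

Early-start peak: n1:12  n2:8  n3:8  n4:0 ⇒ 12.
Leveled (T100@1, T101@1, T102@2): n1:7  n2:8  n3:8  n4:5 ⇒ 8.
Reduction 12 − 8 = 4.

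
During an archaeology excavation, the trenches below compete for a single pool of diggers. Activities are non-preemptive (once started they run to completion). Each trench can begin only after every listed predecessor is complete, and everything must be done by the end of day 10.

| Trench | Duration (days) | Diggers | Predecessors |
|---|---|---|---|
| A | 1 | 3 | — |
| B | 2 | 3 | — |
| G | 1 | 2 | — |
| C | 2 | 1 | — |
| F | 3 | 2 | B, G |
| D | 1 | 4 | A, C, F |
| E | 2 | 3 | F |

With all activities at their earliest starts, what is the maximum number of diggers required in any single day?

9

Early-start schedule: A@1, B@1, G@1, C@1, F@3, D@6, E@6.
Load per day: day 1: 9, day 2: 4, day 3: 2, day 4: 2, day 5: 2, day 6: 7, day 7: 3, day 8: 0, day 9: 0, day 10: 0.
Peak is 9.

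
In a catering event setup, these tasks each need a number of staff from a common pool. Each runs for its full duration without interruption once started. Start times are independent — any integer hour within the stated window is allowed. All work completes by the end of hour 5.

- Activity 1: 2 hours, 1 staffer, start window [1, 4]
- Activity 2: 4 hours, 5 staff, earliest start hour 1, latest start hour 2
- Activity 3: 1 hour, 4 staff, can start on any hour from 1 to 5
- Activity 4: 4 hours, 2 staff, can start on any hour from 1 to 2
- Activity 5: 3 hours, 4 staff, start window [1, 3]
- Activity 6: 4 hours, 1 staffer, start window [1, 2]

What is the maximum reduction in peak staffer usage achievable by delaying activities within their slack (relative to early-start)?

5

Early-start peak: h1:17  h2:13  h3:12  h4:8  h5:0 ⇒ 17.
Leveled (Activity 1@1, Activity 2@1, Activity 3@1, Activity 4@1, Activity 5@3, Activity 6@2): h1:12  h2:9  h3:12  h4:12  h5:5 ⇒ 12.
Reduction 17 − 12 = 5.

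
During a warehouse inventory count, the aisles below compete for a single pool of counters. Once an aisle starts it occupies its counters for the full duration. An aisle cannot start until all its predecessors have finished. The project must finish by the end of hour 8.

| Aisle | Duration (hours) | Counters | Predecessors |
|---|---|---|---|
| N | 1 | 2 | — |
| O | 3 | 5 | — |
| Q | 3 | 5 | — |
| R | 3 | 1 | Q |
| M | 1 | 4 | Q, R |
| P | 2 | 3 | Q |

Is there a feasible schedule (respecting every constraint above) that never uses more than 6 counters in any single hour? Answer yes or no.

no

The minimum achievable peak is 7; 6 < 7, so no feasible schedule stays within the cap.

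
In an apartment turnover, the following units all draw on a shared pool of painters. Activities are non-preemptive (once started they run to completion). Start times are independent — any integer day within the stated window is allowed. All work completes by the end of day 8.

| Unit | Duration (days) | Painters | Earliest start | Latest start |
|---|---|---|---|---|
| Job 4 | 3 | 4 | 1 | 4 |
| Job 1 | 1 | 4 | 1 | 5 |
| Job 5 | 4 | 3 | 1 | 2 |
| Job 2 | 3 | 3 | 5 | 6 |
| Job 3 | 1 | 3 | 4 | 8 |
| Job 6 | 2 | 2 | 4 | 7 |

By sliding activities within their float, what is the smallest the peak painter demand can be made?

7

Early-start (Job 4@1, Job 1@1, Job 5@1, Job 2@5, Job 3@4, Job 6@4) gives peak 11: d1:11  d2:7  d3:7  d4:8  d5:5  d6:3  d7:3  d8:0.
Shift Job 1→4, Job 3→5, Job 6→6.
Schedule Job 4@1, Job 1@4, Job 5@1, Job 2@5, Job 3@5, Job 6@6: d1:7  d2:7  d3:7  d4:7  d5:6  d6:5  d7:5  d8:0 — peak 7.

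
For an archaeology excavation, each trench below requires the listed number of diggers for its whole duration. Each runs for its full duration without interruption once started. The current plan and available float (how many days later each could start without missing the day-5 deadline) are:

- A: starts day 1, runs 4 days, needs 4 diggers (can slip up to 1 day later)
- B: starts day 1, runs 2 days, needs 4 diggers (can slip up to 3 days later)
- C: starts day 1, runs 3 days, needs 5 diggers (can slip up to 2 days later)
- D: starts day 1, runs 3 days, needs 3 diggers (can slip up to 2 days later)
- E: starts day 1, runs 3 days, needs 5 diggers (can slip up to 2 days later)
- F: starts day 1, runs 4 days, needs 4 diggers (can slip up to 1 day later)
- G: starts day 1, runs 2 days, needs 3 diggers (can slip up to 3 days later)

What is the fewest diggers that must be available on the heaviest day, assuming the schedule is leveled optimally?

21

Early-start (A@1, B@1, C@1, D@1, E@1, F@1, G@1) gives peak 28: d1:28  d2:28  d3:21  d4:8  d5:0.
Shift E→3, G→4.
Schedule A@1, B@1, C@1, D@1, E@3, F@1, G@4: d1:20  d2:20  d3:21  d4:16  d5:8 — peak 21.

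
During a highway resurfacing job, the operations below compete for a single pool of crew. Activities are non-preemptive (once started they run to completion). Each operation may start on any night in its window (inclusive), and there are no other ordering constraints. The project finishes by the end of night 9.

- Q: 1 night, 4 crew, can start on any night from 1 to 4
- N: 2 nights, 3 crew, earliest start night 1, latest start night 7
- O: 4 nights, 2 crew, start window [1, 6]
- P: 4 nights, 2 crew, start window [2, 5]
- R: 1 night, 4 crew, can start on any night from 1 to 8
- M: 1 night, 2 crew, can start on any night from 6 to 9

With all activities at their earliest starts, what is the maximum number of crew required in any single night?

Early-start schedule: Q@1, N@1, O@1, P@2, R@1, M@6.
Load per night: night 1: 13, night 2: 7, night 3: 4, night 4: 4, night 5: 2, night 6: 2, night 7: 0, night 8: 0, night 9: 0.
Peak is 13.

13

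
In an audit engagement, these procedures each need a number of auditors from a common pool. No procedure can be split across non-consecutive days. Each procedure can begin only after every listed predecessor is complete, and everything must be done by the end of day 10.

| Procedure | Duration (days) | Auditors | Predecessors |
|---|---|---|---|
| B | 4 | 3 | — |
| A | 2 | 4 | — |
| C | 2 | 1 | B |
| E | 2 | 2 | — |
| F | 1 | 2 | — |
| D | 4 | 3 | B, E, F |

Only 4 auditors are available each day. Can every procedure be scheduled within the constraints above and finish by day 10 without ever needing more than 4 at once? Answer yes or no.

The minimum achievable peak is 5; 4 < 5, so no feasible schedule stays within the cap.

no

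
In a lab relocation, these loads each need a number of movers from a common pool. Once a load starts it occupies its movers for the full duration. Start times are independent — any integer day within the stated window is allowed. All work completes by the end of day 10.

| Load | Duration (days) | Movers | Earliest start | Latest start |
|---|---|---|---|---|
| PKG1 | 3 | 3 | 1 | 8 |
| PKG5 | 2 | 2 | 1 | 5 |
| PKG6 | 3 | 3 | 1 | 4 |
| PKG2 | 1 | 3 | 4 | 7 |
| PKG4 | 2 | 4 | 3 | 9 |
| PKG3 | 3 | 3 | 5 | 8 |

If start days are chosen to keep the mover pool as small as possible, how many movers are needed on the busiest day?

6

Early-start (PKG1@1, PKG5@1, PKG6@1, PKG2@4, PKG4@3, PKG3@5) gives peak 10: d1:8  d2:8  d3:10  d4:7  d5:3  d6:3  d7:3  d8:0  d9:0  d10:0.
Shift PKG6→3, PKG4→6, PKG3→8.
Schedule PKG1@1, PKG5@1, PKG6@3, PKG2@4, PKG4@6, PKG3@8: d1:5  d2:5  d3:6  d4:6  d5:3  d6:4  d7:4  d8:3  d9:3  d10:3 — peak 6.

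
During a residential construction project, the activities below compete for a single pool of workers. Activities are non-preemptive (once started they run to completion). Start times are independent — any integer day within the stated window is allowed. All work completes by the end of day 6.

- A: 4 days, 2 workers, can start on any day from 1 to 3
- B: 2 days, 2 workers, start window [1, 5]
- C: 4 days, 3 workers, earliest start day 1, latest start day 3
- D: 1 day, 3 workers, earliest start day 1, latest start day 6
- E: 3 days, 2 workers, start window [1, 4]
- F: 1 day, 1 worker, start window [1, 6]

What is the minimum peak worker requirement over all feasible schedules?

Early-start (A@1, B@1, C@1, D@1, E@1, F@1) gives peak 13: d1:13  d2:9  d3:7  d4:5  d5:0  d6:0.
Shift D→5, E→3, F→5.
Schedule A@1, B@1, C@1, D@5, E@3, F@5: d1:7  d2:7  d3:7  d4:7  d5:6  d6:0 — peak 7.

7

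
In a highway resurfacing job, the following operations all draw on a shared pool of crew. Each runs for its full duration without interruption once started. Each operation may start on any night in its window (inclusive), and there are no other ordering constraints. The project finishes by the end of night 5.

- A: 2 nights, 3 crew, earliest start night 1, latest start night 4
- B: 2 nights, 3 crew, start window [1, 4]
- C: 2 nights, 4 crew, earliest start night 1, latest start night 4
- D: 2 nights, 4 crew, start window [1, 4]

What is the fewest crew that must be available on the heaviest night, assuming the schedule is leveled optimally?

7

Early-start (A@1, B@1, C@1, D@1) gives peak 14: n1:14  n2:14  n3:0  n4:0  n5:0.
Shift B→3, D→3.
Schedule A@1, B@3, C@1, D@3: n1:7  n2:7  n3:7  n4:7  n5:0 — peak 7.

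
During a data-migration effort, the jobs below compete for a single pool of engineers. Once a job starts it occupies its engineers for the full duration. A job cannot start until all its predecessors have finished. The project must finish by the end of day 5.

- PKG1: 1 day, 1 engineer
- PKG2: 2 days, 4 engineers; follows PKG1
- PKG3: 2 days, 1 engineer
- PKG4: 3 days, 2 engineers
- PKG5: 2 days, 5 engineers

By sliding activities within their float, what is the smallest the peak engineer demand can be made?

Early-start (PKG1@1, PKG2@2, PKG3@1, PKG4@1, PKG5@1) gives peak 12: d1:9  d2:12  d3:6  d4:0  d5:0.
Shift PKG3→4, PKG5→4.
Schedule PKG1@1, PKG2@2, PKG3@4, PKG4@1, PKG5@4: d1:3  d2:6  d3:6  d4:6  d5:6 — peak 6.
Total engineer-days = 27 over 5 days ⇒ peak ≥ ⌈27/5⌉ = 6, so 6 is optimal.

6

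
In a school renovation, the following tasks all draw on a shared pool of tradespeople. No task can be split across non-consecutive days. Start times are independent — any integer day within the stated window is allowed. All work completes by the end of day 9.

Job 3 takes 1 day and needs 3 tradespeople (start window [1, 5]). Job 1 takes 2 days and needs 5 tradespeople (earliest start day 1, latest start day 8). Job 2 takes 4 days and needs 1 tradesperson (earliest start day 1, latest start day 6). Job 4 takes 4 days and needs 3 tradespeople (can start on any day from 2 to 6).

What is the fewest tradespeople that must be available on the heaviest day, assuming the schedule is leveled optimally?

Early-start (Job 3@1, Job 1@1, Job 2@1, Job 4@2) gives peak 9: d1:9  d2:9  d3:4  d4:4  d5:3  d6:0  d7:0  d8:0  d9:0.
Shift Job 1→2, Job 2→4, Job 4→4.
Schedule Job 3@1, Job 1@2, Job 2@4, Job 4@4: d1:3  d2:5  d3:5  d4:4  d5:4  d6:4  d7:4  d8:0  d9:0 — peak 5.

5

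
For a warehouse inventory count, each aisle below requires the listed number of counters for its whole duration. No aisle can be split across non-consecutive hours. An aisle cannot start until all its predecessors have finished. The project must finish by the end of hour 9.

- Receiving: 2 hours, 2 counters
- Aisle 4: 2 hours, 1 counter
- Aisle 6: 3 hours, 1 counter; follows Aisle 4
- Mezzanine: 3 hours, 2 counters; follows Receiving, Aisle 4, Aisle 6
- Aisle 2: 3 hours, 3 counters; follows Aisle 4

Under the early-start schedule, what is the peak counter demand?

4

Early-start schedule: Receiving@1, Aisle 4@1, Aisle 6@3, Mezzanine@6, Aisle 2@3.
Load per hour: hour 1: 3, hour 2: 3, hour 3: 4, hour 4: 4, hour 5: 4, hour 6: 2, hour 7: 2, hour 8: 2, hour 9: 0.
Peak is 4.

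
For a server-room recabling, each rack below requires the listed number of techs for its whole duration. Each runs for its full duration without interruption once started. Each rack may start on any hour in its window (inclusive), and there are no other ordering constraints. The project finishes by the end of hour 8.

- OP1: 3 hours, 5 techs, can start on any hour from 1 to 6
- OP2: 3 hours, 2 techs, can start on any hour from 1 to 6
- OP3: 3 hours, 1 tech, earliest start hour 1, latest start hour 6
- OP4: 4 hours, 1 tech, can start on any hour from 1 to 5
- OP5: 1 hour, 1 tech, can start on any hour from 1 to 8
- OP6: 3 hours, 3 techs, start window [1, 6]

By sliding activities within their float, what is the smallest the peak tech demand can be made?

Early-start (OP1@1, OP2@1, OP3@1, OP4@1, OP5@1, OP6@1) gives peak 13: h1:13  h2:12  h3:12  h4:1  h5:0  h6:0  h7:0  h8:0.
Shift OP2→4, OP4→4, OP5→4, OP6→5.
Schedule OP1@1, OP2@4, OP3@1, OP4@4, OP5@4, OP6@5: h1:6  h2:6  h3:6  h4:4  h5:6  h6:6  h7:4  h8:0 — peak 6.

6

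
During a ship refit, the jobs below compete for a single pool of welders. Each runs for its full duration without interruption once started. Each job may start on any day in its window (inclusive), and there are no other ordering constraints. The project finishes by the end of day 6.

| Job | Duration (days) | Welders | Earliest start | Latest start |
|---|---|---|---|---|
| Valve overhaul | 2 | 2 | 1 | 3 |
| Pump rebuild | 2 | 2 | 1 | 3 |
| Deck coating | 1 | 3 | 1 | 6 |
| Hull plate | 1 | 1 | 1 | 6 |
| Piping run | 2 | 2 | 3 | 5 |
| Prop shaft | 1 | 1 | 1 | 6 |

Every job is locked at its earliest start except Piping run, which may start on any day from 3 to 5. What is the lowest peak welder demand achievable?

9

Piping run@3: d1:9  d2:4  d3:2  d4:2  d5:0  d6:0 → peak 9
Piping run@4: d1:9  d2:4  d3:0  d4:2  d5:2  d6:0 → peak 9
Piping run@5: d1:9  d2:4  d3:0  d4:0  d5:2  d6:2 → peak 9
Best is Piping run@3, peak 9.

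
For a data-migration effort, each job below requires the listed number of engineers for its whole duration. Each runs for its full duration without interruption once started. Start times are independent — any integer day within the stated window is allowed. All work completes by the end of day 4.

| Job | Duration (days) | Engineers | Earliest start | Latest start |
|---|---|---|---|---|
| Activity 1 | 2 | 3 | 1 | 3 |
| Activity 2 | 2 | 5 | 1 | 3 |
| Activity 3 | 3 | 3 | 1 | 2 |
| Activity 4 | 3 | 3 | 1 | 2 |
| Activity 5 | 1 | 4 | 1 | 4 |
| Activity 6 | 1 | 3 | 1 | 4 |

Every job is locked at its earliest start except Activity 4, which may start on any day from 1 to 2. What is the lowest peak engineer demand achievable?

18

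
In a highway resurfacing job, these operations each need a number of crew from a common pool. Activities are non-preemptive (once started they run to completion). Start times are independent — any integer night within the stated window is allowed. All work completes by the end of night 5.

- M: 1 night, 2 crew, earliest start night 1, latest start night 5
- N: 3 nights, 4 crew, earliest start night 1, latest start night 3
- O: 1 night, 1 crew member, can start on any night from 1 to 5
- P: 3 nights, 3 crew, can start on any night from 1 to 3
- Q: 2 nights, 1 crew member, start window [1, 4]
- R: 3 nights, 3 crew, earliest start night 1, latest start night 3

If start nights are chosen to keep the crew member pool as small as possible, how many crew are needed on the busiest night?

Early-start (M@1, N@1, O@1, P@1, Q@1, R@1) gives peak 14: n1:14  n2:11  n3:10  n4:0  n5:0.
Shift Q→4, R→2.
Schedule M@1, N@1, O@1, P@1, Q@4, R@2: n1:10  n2:10  n3:10  n4:4  n5:1 — peak 10.

10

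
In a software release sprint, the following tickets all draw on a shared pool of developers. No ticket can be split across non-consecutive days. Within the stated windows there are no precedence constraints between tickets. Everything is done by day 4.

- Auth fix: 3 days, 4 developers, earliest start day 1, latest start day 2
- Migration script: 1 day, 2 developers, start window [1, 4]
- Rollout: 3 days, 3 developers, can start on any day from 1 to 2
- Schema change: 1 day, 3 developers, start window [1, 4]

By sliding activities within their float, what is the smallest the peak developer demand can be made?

Early-start (Auth fix@1, Migration script@1, Rollout@1, Schema change@1) gives peak 12: d1:12  d2:7  d3:7  d4:0.
Shift Rollout→2, Schema change→4.
Schedule Auth fix@1, Migration script@1, Rollout@2, Schema change@4: d1:6  d2:7  d3:7  d4:6 — peak 7.
Total developer-days = 26 over 4 days ⇒ peak ≥ ⌈26/4⌉ = 7, so 7 is optimal.

7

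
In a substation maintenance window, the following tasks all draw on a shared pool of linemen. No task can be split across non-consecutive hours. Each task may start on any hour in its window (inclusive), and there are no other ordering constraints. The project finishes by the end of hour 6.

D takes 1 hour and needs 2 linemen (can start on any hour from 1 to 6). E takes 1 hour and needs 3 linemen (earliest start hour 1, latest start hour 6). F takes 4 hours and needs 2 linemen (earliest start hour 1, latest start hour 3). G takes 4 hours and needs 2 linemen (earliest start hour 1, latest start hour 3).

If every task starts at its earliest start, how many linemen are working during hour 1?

At early start, hour 1 has: D, E, F, G.
Demand: 2 + 3 + 2 + 2 = 9.

9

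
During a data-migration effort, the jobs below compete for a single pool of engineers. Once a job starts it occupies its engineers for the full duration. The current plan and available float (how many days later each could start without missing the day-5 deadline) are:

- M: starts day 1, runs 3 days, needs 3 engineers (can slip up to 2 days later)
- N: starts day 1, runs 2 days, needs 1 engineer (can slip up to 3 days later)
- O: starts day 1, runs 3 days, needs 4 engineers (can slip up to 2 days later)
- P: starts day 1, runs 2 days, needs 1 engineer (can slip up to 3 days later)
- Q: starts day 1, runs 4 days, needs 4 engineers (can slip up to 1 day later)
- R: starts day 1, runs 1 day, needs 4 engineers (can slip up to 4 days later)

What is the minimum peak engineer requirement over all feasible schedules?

Early-start (M@1, N@1, O@1, P@1, Q@1, R@1) gives peak 17: d1:17  d2:13  d3:11  d4:4  d5:0.
Shift O→3, R→5.
Schedule M@1, N@1, O@3, P@1, Q@1, R@5: d1:9  d2:9  d3:11  d4:8  d5:8 — peak 11.

11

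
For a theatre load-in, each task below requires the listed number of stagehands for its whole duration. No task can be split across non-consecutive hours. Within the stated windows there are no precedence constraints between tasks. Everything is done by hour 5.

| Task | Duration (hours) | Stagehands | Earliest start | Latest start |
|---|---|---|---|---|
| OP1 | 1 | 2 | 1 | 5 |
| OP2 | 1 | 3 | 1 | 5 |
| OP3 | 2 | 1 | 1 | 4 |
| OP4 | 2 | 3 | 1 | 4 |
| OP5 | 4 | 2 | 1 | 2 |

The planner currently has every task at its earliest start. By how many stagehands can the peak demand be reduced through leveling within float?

Early-start peak: h1:11  h2:6  h3:2  h4:2  h5:0 ⇒ 11.
Leveled (OP1@1, OP2@1, OP3@2, OP4@4, OP5@2): h1:5  h2:3  h3:3  h4:5  h5:5 ⇒ 5.
Reduction 11 − 5 = 6.

6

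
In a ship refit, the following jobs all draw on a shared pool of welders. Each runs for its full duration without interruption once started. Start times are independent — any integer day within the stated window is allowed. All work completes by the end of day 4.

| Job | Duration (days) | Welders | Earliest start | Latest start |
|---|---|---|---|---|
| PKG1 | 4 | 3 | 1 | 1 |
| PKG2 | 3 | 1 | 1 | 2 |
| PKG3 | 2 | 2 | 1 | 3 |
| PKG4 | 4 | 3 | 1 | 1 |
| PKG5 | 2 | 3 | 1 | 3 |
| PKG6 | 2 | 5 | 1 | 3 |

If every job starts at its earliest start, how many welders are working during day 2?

17

At early start, day 2 has: PKG1, PKG2, PKG3, PKG4, PKG5, PKG6.
Demand: 3 + 1 + 2 + 3 + 3 + 5 = 17.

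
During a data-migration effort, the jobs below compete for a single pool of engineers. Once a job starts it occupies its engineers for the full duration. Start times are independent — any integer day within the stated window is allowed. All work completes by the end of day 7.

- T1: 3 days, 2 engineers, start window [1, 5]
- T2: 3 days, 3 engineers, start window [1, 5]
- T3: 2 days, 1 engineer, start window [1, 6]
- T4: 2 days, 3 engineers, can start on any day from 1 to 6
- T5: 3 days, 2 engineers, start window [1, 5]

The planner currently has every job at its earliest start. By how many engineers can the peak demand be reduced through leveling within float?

6

Early-start peak: d1:11  d2:11  d3:7  d4:0  d5:0  d6:0  d7:0 ⇒ 11.
Leveled (T1@1, T2@1, T3@4, T4@6, T5@4): d1:5  d2:5  d3:5  d4:3  d5:3  d6:5  d7:3 ⇒ 5.
Reduction 11 − 5 = 6.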